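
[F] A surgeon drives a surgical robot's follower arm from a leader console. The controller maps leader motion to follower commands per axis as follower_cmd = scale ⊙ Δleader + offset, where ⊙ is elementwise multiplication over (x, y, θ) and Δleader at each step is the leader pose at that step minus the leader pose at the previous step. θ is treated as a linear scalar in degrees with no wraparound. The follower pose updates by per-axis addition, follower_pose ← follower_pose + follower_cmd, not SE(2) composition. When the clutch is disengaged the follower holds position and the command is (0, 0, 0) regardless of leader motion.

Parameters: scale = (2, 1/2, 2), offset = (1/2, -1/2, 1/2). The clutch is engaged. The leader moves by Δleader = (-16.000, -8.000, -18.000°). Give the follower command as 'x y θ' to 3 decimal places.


axis x: 2·-16.000 + 1/2 = -31.500
axis y: 1/2·-8.000 + -1/2 = -4.500
axis θ: 2·-18.000 + 1/2 = -35.500

-31.500 -4.500 -35.500


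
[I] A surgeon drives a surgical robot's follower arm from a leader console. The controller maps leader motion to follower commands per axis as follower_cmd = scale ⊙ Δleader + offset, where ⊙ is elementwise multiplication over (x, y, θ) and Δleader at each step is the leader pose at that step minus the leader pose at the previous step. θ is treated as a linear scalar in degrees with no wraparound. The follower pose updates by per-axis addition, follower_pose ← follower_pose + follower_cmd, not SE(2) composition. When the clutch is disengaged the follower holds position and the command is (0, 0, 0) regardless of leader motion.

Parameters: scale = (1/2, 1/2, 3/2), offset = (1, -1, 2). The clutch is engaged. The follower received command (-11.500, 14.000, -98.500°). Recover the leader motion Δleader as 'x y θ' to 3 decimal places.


-25.000 30.000 -67.000

axis x: (-11.500 − 1) / (1/2) = -25.000
axis y: (14.000 − -1) / (1/2) = 30.000
axis θ: (-98.500 − 2) / (3/2) = -67.000


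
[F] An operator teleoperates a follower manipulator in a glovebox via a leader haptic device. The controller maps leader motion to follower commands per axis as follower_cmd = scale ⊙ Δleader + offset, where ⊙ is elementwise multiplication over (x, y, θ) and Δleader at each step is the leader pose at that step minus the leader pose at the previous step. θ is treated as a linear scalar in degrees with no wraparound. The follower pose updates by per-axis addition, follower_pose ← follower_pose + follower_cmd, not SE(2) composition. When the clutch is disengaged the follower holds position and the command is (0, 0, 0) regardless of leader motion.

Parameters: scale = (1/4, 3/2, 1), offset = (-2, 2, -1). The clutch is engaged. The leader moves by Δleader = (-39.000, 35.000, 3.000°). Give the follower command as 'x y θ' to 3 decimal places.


axis x: 1/4·-39.000 + -2 = -11.750
axis y: 3/2·35.000 + 2 = 54.500
axis θ: 1·3.000 + -1 = 2.000

-11.750 54.500 2.000


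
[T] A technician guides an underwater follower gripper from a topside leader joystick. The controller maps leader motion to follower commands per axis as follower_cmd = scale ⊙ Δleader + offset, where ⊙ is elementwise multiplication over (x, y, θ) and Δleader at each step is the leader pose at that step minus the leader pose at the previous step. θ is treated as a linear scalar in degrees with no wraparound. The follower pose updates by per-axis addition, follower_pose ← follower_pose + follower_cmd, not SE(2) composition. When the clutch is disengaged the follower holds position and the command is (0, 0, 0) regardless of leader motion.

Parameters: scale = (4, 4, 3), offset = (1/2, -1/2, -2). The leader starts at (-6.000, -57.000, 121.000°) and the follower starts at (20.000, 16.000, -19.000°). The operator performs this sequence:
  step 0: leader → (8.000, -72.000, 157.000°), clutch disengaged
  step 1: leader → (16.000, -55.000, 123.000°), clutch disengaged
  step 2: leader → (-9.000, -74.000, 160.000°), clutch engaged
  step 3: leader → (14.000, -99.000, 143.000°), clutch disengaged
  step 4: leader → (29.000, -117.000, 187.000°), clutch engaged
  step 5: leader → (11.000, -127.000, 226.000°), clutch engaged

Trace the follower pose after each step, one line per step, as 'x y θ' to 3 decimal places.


20.000 16.000 -19.000
20.000 16.000 -19.000
-79.500 -60.500 90.000
-79.500 -60.500 90.000
-19.000 -133.000 220.000
-90.500 -173.500 335.000

step 0: Δleader=(14.000, -15.000, 36.000°), disengaged; cmd=(0,0,0) → follower holds at (20.000, 16.000, -19.000°)
step 1: Δleader=(8.000, 17.000, -34.000°), disengaged; cmd=(0,0,0) → follower holds at (20.000, 16.000, -19.000°)
step 2: Δleader=(-25.000, -19.000, 37.000°), engaged; cmd=(-99.500, -76.500, 109.000°) → follower=(-79.500, -60.500, 90.000°)
step 3: Δleader=(23.000, -25.000, -17.000°), disengaged; cmd=(0,0,0) → follower holds at (-79.500, -60.500, 90.000°)
step 4: Δleader=(15.000, -18.000, 44.000°), engaged; cmd=(60.500, -72.500, 130.000°) → follower=(-19.000, -133.000, 220.000°)
step 5: Δleader=(-18.000, -10.000, 39.000°), engaged; cmd=(-71.500, -40.500, 115.000°) → follower=(-90.500, -173.500, 335.000°)


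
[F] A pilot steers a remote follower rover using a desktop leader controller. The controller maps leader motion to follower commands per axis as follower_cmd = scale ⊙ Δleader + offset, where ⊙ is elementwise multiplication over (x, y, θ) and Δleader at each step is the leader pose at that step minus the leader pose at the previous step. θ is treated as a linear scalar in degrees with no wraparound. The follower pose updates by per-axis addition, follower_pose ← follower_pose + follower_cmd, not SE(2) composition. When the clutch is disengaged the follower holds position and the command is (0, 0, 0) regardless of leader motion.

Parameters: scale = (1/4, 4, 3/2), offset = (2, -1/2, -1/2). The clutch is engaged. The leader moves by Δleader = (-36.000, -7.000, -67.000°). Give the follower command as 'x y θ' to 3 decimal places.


axis x: 1/4·-36.000 + 2 = -7.000
axis y: 4·-7.000 + -1/2 = -28.500
axis θ: 3/2·-67.000 + -1/2 = -101.000

-7.000 -28.500 -101.000


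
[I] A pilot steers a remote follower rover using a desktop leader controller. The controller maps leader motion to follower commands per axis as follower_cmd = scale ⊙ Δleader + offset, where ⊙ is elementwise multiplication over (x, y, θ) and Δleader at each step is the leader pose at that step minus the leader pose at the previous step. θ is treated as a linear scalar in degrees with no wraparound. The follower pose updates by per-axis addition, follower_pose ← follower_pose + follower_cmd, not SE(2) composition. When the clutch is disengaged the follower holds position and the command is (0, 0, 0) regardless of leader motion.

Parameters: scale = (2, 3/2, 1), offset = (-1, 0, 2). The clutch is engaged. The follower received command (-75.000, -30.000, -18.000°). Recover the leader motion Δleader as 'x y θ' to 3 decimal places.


axis x: (-75.000 − -1) / (2) = -37.000
axis y: (-30.000 − 0) / (3/2) = -20.000
axis θ: (-18.000 − 2) / (1) = -20.000

-37.000 -20.000 -20.000


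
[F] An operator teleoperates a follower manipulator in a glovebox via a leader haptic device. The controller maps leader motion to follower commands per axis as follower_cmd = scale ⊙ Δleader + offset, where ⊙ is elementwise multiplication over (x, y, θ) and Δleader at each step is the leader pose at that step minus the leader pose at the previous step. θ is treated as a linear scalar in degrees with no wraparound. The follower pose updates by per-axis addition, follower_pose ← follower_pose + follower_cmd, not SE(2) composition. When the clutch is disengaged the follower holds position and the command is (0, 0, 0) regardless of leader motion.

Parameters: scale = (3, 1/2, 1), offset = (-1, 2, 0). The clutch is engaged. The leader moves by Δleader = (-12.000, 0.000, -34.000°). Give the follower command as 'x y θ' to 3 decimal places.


axis x: 3·-12.000 + -1 = -37.000
axis y: 1/2·0.000 + 2 = 2.000
axis θ: 1·-34.000 + 0 = -34.000

-37.000 2.000 -34.000


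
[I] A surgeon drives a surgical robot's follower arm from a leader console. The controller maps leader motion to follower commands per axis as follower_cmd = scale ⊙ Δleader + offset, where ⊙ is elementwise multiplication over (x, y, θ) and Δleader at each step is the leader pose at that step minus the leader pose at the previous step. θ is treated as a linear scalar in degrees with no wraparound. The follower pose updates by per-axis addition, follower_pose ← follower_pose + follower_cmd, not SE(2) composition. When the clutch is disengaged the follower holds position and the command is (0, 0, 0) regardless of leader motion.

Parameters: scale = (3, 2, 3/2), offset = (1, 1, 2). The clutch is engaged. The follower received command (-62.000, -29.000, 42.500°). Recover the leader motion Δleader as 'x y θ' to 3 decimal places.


axis x: (-62.000 − 1) / (3) = -21.000
axis y: (-29.000 − 1) / (2) = -15.000
axis θ: (42.500 − 2) / (3/2) = 27.000

-21.000 -15.000 27.000


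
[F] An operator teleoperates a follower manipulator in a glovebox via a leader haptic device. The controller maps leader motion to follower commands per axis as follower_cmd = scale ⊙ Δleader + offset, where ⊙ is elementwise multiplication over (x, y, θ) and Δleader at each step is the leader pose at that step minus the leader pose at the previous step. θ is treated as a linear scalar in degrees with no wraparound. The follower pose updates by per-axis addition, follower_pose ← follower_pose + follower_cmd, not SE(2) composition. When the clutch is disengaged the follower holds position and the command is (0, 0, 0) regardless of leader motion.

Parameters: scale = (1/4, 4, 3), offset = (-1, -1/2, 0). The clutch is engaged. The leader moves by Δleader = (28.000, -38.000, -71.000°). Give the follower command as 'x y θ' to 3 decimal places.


6.000 -152.500 -213.000

axis x: 1/4·28.000 + -1 = 6.000
axis y: 4·-38.000 + -1/2 = -152.500
axis θ: 3·-71.000 + 0 = -213.000


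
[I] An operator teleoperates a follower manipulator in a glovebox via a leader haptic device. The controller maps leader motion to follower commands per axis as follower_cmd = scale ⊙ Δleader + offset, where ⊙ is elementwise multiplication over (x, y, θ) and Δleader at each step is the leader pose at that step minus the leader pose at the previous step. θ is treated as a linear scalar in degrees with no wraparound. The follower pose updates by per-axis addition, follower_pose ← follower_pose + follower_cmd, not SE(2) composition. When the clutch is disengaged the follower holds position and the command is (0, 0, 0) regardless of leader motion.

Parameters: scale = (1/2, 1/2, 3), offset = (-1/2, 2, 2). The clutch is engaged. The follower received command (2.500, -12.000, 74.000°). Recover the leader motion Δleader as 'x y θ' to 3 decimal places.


axis x: (2.500 − -1/2) / (1/2) = 6.000
axis y: (-12.000 − 2) / (1/2) = -28.000
axis θ: (74.000 − 2) / (3) = 24.000

6.000 -28.000 24.000


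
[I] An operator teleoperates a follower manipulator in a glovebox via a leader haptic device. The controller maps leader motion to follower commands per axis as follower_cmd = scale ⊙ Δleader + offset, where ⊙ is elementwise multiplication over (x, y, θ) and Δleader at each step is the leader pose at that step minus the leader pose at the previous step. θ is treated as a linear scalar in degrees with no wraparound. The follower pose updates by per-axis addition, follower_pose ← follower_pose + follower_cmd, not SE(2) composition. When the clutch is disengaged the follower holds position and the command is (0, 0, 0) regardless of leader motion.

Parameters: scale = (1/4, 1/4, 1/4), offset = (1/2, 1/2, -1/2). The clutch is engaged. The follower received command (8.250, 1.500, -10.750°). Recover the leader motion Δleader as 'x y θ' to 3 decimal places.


axis x: (8.250 − 1/2) / (1/4) = 31.000
axis y: (1.500 − 1/2) / (1/4) = 4.000
axis θ: (-10.750 − -1/2) / (1/4) = -41.000

31.000 4.000 -41.000


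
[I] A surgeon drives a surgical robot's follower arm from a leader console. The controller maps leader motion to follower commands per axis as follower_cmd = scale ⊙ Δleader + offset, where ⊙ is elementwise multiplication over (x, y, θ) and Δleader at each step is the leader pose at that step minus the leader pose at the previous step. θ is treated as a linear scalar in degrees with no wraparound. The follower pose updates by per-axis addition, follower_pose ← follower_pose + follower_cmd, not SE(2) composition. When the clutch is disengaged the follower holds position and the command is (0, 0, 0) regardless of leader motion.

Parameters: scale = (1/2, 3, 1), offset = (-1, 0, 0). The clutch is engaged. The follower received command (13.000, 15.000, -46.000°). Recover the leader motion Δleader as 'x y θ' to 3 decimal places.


28.000 5.000 -46.000

axis x: (13.000 − -1) / (1/2) = 28.000
axis y: (15.000 − 0) / (3) = 5.000
axis θ: (-46.000 − 0) / (1) = -46.000


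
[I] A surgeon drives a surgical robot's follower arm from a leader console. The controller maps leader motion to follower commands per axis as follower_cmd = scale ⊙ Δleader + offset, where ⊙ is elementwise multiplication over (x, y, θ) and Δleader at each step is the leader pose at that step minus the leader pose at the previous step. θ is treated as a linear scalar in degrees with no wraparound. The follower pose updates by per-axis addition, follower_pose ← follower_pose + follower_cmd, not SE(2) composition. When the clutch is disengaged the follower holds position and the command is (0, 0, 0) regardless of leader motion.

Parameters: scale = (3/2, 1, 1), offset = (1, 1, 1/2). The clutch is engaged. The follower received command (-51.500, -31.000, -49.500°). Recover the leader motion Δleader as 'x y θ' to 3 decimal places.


axis x: (-51.500 − 1) / (3/2) = -35.000
axis y: (-31.000 − 1) / (1) = -32.000
axis θ: (-49.500 − 1/2) / (1) = -50.000

-35.000 -32.000 -50.000


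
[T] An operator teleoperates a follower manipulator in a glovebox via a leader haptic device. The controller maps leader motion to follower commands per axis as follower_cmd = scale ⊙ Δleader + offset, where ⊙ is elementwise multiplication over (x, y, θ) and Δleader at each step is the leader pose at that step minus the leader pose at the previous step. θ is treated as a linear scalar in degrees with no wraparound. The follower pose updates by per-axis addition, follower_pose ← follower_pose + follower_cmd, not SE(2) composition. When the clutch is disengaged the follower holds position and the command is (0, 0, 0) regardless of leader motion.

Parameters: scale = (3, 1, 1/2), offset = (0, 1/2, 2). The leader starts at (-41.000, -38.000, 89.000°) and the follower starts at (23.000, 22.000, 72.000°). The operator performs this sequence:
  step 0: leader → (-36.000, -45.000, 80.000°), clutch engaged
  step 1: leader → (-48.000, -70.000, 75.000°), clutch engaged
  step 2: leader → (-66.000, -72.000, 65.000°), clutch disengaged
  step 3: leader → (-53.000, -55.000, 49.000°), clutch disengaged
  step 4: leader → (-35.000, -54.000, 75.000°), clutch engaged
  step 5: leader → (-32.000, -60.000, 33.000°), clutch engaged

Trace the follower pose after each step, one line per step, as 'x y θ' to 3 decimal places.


38.000 15.500 69.500
2.000 -9.000 69.000
2.000 -9.000 69.000
2.000 -9.000 69.000
56.000 -7.500 84.000
65.000 -13.000 65.000

step 0: Δleader=(5.000, -7.000, -9.000°), engaged; cmd=(15.000, -6.500, -2.500°) → follower=(38.000, 15.500, 69.500°)
step 1: Δleader=(-12.000, -25.000, -5.000°), engaged; cmd=(-36.000, -24.500, -0.500°) → follower=(2.000, -9.000, 69.000°)
step 2: Δleader=(-18.000, -2.000, -10.000°), disengaged; cmd=(0,0,0) → follower holds at (2.000, -9.000, 69.000°)
step 3: Δleader=(13.000, 17.000, -16.000°), disengaged; cmd=(0,0,0) → follower holds at (2.000, -9.000, 69.000°)
step 4: Δleader=(18.000, 1.000, 26.000°), engaged; cmd=(54.000, 1.500, 15.000°) → follower=(56.000, -7.500, 84.000°)
step 5: Δleader=(3.000, -6.000, -42.000°), engaged; cmd=(9.000, -5.500, -19.000°) → follower=(65.000, -13.000, 65.000°)


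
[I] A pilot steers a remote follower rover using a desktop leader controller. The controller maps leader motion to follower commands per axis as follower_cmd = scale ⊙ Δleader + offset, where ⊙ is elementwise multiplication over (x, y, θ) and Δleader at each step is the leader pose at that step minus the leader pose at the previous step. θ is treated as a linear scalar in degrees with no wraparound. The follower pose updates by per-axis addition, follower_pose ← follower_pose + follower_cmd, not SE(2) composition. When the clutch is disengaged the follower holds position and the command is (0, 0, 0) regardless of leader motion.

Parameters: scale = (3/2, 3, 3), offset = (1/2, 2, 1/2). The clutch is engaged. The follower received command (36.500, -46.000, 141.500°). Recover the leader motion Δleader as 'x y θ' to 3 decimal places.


axis x: (36.500 − 1/2) / (3/2) = 24.000
axis y: (-46.000 − 2) / (3) = -16.000
axis θ: (141.500 − 1/2) / (3) = 47.000

24.000 -16.000 47.000


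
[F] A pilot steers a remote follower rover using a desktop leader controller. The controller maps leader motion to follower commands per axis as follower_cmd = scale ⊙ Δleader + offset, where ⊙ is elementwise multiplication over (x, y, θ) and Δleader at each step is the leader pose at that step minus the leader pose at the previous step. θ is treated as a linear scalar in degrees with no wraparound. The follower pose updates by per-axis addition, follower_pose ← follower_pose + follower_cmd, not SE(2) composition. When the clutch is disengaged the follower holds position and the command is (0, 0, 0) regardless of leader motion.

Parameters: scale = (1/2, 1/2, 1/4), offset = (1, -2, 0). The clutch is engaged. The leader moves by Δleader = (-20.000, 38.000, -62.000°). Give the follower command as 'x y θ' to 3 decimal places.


axis x: 1/2·-20.000 + 1 = -9.000
axis y: 1/2·38.000 + -2 = 17.000
axis θ: 1/4·-62.000 + 0 = -15.500

-9.000 17.000 -15.500


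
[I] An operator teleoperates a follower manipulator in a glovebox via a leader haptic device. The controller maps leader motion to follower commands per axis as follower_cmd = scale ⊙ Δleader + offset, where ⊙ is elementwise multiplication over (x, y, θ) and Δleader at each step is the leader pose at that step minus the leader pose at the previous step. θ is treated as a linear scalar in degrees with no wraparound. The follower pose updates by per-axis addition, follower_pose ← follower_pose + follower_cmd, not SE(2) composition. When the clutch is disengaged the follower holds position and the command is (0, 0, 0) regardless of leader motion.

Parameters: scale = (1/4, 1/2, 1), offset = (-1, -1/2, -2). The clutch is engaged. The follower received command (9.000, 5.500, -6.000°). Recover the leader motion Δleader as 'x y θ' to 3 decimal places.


40.000 12.000 -4.000

axis x: (9.000 − -1) / (1/4) = 40.000
axis y: (5.500 − -1/2) / (1/2) = 12.000
axis θ: (-6.000 − -2) / (1) = -4.000


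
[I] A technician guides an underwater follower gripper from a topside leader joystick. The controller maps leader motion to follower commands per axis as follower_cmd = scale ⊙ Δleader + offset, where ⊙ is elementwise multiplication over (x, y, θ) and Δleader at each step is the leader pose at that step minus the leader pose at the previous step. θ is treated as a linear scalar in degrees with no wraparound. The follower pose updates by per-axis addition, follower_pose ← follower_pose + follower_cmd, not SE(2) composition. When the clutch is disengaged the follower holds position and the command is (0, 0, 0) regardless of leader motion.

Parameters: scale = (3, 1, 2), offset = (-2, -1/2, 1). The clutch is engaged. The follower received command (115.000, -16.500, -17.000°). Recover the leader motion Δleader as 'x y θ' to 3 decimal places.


39.000 -16.000 -9.000

axis x: (115.000 − -2) / (3) = 39.000
axis y: (-16.500 − -1/2) / (1) = -16.000
axis θ: (-17.000 − 1) / (2) = -9.000


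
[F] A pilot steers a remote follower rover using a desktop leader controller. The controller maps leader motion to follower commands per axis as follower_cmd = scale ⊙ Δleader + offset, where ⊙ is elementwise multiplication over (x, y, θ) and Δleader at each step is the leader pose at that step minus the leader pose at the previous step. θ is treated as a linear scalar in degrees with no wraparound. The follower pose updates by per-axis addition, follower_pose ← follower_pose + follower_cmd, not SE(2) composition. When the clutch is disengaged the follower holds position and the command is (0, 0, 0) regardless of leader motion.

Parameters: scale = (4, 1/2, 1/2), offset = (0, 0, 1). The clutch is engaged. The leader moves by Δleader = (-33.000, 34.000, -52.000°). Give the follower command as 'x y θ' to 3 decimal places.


axis x: 4·-33.000 + 0 = -132.000
axis y: 1/2·34.000 + 0 = 17.000
axis θ: 1/2·-52.000 + 1 = -25.000

-132.000 17.000 -25.000


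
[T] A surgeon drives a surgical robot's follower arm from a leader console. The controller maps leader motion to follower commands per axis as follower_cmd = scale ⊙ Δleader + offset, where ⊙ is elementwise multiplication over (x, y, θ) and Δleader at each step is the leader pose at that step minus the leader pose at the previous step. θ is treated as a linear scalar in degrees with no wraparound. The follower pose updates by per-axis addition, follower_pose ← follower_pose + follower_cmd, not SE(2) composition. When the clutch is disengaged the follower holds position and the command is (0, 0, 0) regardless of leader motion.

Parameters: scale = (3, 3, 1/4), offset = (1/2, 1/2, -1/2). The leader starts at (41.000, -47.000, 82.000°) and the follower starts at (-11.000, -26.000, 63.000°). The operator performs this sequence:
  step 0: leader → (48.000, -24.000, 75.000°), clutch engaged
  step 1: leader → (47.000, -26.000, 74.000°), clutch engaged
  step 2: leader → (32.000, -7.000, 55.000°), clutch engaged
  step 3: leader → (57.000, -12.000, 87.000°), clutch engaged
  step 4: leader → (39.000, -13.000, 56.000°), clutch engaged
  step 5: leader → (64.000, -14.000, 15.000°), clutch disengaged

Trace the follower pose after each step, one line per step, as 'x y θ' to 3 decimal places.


10.500 43.500 60.750
8.000 38.000 60.000
-36.500 95.500 54.750
39.000 81.000 62.250
-14.500 78.500 54.000
-14.500 78.500 54.000

step 0: Δleader=(7.000, 23.000, -7.000°), engaged; cmd=(21.500, 69.500, -2.250°) → follower=(10.500, 43.500, 60.750°)
step 1: Δleader=(-1.000, -2.000, -1.000°), engaged; cmd=(-2.500, -5.500, -0.750°) → follower=(8.000, 38.000, 60.000°)
step 2: Δleader=(-15.000, 19.000, -19.000°), engaged; cmd=(-44.500, 57.500, -5.250°) → follower=(-36.500, 95.500, 54.750°)
step 3: Δleader=(25.000, -5.000, 32.000°), engaged; cmd=(75.500, -14.500, 7.500°) → follower=(39.000, 81.000, 62.250°)
step 4: Δleader=(-18.000, -1.000, -31.000°), engaged; cmd=(-53.500, -2.500, -8.250°) → follower=(-14.500, 78.500, 54.000°)
step 5: Δleader=(25.000, -1.000, -41.000°), disengaged; cmd=(0,0,0) → follower holds at (-14.500, 78.500, 54.000°)


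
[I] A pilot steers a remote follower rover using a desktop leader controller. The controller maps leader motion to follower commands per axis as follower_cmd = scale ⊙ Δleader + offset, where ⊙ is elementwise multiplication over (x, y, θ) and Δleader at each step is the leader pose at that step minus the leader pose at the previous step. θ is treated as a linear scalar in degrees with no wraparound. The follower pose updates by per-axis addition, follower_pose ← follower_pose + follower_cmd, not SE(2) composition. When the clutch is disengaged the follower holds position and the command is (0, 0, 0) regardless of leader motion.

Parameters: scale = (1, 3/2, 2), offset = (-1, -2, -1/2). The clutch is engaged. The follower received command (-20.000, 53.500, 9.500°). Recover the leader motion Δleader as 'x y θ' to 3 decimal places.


axis x: (-20.000 − -1) / (1) = -19.000
axis y: (53.500 − -2) / (3/2) = 37.000
axis θ: (9.500 − -1/2) / (2) = 5.000

-19.000 37.000 5.000


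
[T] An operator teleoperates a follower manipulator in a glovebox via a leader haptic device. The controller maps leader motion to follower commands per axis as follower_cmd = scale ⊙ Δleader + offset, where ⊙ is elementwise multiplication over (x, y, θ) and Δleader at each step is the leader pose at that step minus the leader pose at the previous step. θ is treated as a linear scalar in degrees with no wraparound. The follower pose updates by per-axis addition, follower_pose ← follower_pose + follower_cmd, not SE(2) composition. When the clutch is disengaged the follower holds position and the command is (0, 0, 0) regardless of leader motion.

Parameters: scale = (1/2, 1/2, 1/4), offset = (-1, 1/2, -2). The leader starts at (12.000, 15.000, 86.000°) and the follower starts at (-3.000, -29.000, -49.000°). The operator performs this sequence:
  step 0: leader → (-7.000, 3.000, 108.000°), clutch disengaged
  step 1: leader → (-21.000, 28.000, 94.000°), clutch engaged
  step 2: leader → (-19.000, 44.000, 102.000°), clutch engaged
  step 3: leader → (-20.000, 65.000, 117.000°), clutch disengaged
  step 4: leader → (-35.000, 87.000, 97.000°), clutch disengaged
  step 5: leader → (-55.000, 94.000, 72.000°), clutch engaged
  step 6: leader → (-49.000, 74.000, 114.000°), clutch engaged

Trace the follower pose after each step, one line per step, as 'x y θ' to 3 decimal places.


step 0: Δleader=(-19.000, -12.000, 22.000°), disengaged; cmd=(0,0,0) → follower holds at (-3.000, -29.000, -49.000°)
step 1: Δleader=(-14.000, 25.000, -14.000°), engaged; cmd=(-8.000, 13.000, -5.500°) → follower=(-11.000, -16.000, -54.500°)
step 2: Δleader=(2.000, 16.000, 8.000°), engaged; cmd=(0.000, 8.500, 0.000°) → follower=(-11.000, -7.500, -54.500°)
step 3: Δleader=(-1.000, 21.000, 15.000°), disengaged; cmd=(0,0,0) → follower holds at (-11.000, -7.500, -54.500°)
step 4: Δleader=(-15.000, 22.000, -20.000°), disengaged; cmd=(0,0,0) → follower holds at (-11.000, -7.500, -54.500°)
step 5: Δleader=(-20.000, 7.000, -25.000°), engaged; cmd=(-11.000, 4.000, -8.250°) → follower=(-22.000, -3.500, -62.750°)
step 6: Δleader=(6.000, -20.000, 42.000°), engaged; cmd=(2.000, -9.500, 8.500°) → follower=(-20.000, -13.000, -54.250°)

-3.000 -29.000 -49.000
-11.000 -16.000 -54.500
-11.000 -7.500 -54.500
-11.000 -7.500 -54.500
-11.000 -7.500 -54.500
-22.000 -3.500 -62.750
-20.000 -13.000 -54.250


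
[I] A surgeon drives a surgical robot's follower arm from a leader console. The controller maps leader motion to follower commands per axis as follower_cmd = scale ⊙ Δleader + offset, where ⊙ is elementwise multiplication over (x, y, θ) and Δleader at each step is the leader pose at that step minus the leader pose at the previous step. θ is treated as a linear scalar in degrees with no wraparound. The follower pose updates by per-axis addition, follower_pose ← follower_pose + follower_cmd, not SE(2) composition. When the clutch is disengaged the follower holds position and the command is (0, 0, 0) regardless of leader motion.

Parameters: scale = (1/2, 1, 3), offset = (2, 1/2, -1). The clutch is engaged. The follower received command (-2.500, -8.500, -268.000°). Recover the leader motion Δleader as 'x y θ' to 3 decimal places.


axis x: (-2.500 − 2) / (1/2) = -9.000
axis y: (-8.500 − 1/2) / (1) = -9.000
axis θ: (-268.000 − -1) / (3) = -89.000

-9.000 -9.000 -89.000


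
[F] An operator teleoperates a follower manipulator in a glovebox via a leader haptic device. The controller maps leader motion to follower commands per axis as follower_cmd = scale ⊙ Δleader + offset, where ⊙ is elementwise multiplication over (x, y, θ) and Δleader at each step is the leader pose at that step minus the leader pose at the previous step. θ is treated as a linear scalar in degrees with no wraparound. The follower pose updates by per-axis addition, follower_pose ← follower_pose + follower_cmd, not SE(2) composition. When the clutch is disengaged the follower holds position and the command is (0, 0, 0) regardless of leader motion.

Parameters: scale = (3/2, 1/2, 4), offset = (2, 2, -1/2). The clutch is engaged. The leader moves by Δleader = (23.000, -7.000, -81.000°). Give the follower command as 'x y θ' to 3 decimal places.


axis x: 3/2·23.000 + 2 = 36.500
axis y: 1/2·-7.000 + 2 = -1.500
axis θ: 4·-81.000 + -1/2 = -324.500

36.500 -1.500 -324.500


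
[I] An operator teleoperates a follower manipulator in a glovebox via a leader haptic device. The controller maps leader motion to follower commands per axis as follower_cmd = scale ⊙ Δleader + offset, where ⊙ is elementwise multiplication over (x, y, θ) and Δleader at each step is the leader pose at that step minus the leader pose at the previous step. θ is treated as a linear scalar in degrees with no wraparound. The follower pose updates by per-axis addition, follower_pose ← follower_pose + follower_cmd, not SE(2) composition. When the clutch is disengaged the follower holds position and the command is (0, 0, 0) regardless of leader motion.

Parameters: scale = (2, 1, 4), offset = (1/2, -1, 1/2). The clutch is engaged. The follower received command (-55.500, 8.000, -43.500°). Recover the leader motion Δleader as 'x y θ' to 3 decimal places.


axis x: (-55.500 − 1/2) / (2) = -28.000
axis y: (8.000 − -1) / (1) = 9.000
axis θ: (-43.500 − 1/2) / (4) = -11.000

-28.000 9.000 -11.000


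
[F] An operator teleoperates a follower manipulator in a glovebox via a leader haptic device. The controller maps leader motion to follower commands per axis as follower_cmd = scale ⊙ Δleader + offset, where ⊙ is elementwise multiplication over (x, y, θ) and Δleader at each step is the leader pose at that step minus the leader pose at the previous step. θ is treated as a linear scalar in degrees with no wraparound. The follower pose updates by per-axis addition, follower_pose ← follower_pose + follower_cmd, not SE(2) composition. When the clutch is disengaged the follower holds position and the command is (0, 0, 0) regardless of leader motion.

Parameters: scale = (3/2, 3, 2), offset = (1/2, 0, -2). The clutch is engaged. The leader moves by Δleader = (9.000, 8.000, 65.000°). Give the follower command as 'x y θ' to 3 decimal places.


14.000 24.000 128.000

axis x: 3/2·9.000 + 1/2 = 14.000
axis y: 3·8.000 + 0 = 24.000
axis θ: 2·65.000 + -2 = 128.000


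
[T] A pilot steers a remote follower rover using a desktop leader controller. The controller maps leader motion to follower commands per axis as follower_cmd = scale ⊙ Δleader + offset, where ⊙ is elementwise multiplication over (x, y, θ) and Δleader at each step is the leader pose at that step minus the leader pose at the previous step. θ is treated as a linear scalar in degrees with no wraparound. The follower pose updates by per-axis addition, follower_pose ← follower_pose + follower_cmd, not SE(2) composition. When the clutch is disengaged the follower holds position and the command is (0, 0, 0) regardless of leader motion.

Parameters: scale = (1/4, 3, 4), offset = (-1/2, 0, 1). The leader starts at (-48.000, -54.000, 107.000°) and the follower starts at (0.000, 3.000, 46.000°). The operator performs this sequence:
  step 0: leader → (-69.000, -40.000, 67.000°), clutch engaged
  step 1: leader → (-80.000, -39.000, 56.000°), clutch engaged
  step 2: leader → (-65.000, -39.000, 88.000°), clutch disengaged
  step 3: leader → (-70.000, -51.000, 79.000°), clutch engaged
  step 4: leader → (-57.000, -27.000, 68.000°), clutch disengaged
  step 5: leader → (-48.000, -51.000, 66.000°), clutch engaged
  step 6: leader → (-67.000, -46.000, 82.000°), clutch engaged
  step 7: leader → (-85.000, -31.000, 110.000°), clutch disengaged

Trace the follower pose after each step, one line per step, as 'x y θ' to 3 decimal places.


step 0: Δleader=(-21.000, 14.000, -40.000°), engaged; cmd=(-5.750, 42.000, -159.000°) → follower=(-5.750, 45.000, -113.000°)
step 1: Δleader=(-11.000, 1.000, -11.000°), engaged; cmd=(-3.250, 3.000, -43.000°) → follower=(-9.000, 48.000, -156.000°)
step 2: Δleader=(15.000, 0.000, 32.000°), disengaged; cmd=(0,0,0) → follower holds at (-9.000, 48.000, -156.000°)
step 3: Δleader=(-5.000, -12.000, -9.000°), engaged; cmd=(-1.750, -36.000, -35.000°) → follower=(-10.750, 12.000, -191.000°)
step 4: Δleader=(13.000, 24.000, -11.000°), disengaged; cmd=(0,0,0) → follower holds at (-10.750, 12.000, -191.000°)
step 5: Δleader=(9.000, -24.000, -2.000°), engaged; cmd=(1.750, -72.000, -7.000°) → follower=(-9.000, -60.000, -198.000°)
step 6: Δleader=(-19.000, 5.000, 16.000°), engaged; cmd=(-5.250, 15.000, 65.000°) → follower=(-14.250, -45.000, -133.000°)
step 7: Δleader=(-18.000, 15.000, 28.000°), disengaged; cmd=(0,0,0) → follower holds at (-14.250, -45.000, -133.000°)

-5.750 45.000 -113.000
-9.000 48.000 -156.000
-9.000 48.000 -156.000
-10.750 12.000 -191.000
-10.750 12.000 -191.000
-9.000 -60.000 -198.000
-14.250 -45.000 -133.000
-14.250 -45.000 -133.000


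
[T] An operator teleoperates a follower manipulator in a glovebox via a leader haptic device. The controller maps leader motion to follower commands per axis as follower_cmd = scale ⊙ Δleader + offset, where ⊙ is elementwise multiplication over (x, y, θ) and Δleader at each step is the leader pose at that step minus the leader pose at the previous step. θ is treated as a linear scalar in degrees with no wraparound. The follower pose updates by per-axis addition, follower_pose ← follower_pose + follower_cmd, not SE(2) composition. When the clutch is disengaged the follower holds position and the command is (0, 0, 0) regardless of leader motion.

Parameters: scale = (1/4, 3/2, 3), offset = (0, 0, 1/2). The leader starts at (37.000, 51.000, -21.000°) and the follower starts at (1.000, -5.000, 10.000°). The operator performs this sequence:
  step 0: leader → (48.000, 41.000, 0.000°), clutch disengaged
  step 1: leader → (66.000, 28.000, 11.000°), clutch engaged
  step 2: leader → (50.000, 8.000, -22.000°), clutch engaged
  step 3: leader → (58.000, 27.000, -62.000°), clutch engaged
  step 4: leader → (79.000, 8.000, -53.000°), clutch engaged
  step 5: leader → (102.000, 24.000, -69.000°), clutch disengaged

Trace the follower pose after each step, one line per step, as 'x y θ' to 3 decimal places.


step 0: Δleader=(11.000, -10.000, 21.000°), disengaged; cmd=(0,0,0) → follower holds at (1.000, -5.000, 10.000°)
step 1: Δleader=(18.000, -13.000, 11.000°), engaged; cmd=(4.500, -19.500, 33.500°) → follower=(5.500, -24.500, 43.500°)
step 2: Δleader=(-16.000, -20.000, -33.000°), engaged; cmd=(-4.000, -30.000, -98.500°) → follower=(1.500, -54.500, -55.000°)
step 3: Δleader=(8.000, 19.000, -40.000°), engaged; cmd=(2.000, 28.500, -119.500°) → follower=(3.500, -26.000, -174.500°)
step 4: Δleader=(21.000, -19.000, 9.000°), engaged; cmd=(5.250, -28.500, 27.500°) → follower=(8.750, -54.500, -147.000°)
step 5: Δleader=(23.000, 16.000, -16.000°), disengaged; cmd=(0,0,0) → follower holds at (8.750, -54.500, -147.000°)

1.000 -5.000 10.000
5.500 -24.500 43.500
1.500 -54.500 -55.000
3.500 -26.000 -174.500
8.750 -54.500 -147.000
8.750 -54.500 -147.000


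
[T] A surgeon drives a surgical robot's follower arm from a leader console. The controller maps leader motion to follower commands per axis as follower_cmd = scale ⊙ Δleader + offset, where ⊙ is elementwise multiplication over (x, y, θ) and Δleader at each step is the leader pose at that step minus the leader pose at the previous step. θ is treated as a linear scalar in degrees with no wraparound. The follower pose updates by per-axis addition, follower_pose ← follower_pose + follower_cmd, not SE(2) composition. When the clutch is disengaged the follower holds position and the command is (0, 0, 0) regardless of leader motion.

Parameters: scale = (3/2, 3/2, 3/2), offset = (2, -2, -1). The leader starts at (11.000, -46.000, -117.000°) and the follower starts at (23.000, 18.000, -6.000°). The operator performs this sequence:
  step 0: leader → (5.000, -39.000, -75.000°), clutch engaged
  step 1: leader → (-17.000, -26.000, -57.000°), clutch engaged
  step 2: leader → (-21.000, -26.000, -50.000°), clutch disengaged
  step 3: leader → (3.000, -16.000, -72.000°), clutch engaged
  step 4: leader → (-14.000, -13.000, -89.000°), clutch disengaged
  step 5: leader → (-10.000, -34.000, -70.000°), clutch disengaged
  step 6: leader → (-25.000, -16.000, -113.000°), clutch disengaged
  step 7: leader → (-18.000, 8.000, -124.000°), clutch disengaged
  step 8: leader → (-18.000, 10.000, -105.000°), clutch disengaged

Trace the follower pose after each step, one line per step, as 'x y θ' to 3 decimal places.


step 0: Δleader=(-6.000, 7.000, 42.000°), engaged; cmd=(-7.000, 8.500, 62.000°) → follower=(16.000, 26.500, 56.000°)
step 1: Δleader=(-22.000, 13.000, 18.000°), engaged; cmd=(-31.000, 17.500, 26.000°) → follower=(-15.000, 44.000, 82.000°)
step 2: Δleader=(-4.000, 0.000, 7.000°), disengaged; cmd=(0,0,0) → follower holds at (-15.000, 44.000, 82.000°)
step 3: Δleader=(24.000, 10.000, -22.000°), engaged; cmd=(38.000, 13.000, -34.000°) → follower=(23.000, 57.000, 48.000°)
step 4: Δleader=(-17.000, 3.000, -17.000°), disengaged; cmd=(0,0,0) → follower holds at (23.000, 57.000, 48.000°)
step 5: Δleader=(4.000, -21.000, 19.000°), disengaged; cmd=(0,0,0) → follower holds at (23.000, 57.000, 48.000°)
step 6: Δleader=(-15.000, 18.000, -43.000°), disengaged; cmd=(0,0,0) → follower holds at (23.000, 57.000, 48.000°)
step 7: Δleader=(7.000, 24.000, -11.000°), disengaged; cmd=(0,0,0) → follower holds at (23.000, 57.000, 48.000°)
step 8: Δleader=(0.000, 2.000, 19.000°), disengaged; cmd=(0,0,0) → follower holds at (23.000, 57.000, 48.000°)

16.000 26.500 56.000
-15.000 44.000 82.000
-15.000 44.000 82.000
23.000 57.000 48.000
23.000 57.000 48.000
23.000 57.000 48.000
23.000 57.000 48.000
23.000 57.000 48.000
23.000 57.000 48.000


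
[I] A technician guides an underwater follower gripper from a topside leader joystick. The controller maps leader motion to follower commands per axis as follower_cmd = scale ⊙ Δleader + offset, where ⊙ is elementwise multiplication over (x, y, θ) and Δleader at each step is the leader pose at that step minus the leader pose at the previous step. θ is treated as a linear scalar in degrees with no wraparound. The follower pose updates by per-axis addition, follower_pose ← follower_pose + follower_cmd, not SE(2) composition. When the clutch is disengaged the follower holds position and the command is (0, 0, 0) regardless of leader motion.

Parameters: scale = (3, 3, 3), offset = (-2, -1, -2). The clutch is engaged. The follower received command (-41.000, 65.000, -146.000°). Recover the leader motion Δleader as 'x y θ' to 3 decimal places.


axis x: (-41.000 − -2) / (3) = -13.000
axis y: (65.000 − -1) / (3) = 22.000
axis θ: (-146.000 − -2) / (3) = -48.000

-13.000 22.000 -48.000


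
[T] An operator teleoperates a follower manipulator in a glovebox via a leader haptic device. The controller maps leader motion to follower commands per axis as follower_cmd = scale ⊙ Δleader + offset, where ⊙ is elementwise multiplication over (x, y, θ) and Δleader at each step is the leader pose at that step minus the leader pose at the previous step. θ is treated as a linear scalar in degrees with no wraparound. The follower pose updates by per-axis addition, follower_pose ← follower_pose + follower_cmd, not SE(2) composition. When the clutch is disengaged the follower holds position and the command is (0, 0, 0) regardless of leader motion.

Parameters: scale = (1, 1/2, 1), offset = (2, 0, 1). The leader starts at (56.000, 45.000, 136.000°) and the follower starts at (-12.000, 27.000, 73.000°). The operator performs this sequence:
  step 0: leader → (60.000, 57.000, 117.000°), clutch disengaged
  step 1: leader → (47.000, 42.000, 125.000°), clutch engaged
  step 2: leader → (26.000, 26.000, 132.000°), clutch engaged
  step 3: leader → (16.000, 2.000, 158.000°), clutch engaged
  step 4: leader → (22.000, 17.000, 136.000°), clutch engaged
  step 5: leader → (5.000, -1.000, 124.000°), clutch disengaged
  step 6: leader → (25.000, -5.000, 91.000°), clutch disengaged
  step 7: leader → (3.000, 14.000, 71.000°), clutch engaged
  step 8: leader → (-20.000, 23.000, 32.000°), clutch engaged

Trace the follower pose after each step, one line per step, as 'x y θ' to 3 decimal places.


step 0: Δleader=(4.000, 12.000, -19.000°), disengaged; cmd=(0,0,0) → follower holds at (-12.000, 27.000, 73.000°)
step 1: Δleader=(-13.000, -15.000, 8.000°), engaged; cmd=(-11.000, -7.500, 9.000°) → follower=(-23.000, 19.500, 82.000°)
step 2: Δleader=(-21.000, -16.000, 7.000°), engaged; cmd=(-19.000, -8.000, 8.000°) → follower=(-42.000, 11.500, 90.000°)
step 3: Δleader=(-10.000, -24.000, 26.000°), engaged; cmd=(-8.000, -12.000, 27.000°) → follower=(-50.000, -0.500, 117.000°)
step 4: Δleader=(6.000, 15.000, -22.000°), engaged; cmd=(8.000, 7.500, -21.000°) → follower=(-42.000, 7.000, 96.000°)
step 5: Δleader=(-17.000, -18.000, -12.000°), disengaged; cmd=(0,0,0) → follower holds at (-42.000, 7.000, 96.000°)
step 6: Δleader=(20.000, -4.000, -33.000°), disengaged; cmd=(0,0,0) → follower holds at (-42.000, 7.000, 96.000°)
step 7: Δleader=(-22.000, 19.000, -20.000°), engaged; cmd=(-20.000, 9.500, -19.000°) → follower=(-62.000, 16.500, 77.000°)
step 8: Δleader=(-23.000, 9.000, -39.000°), engaged; cmd=(-21.000, 4.500, -38.000°) → follower=(-83.000, 21.000, 39.000°)

-12.000 27.000 73.000
-23.000 19.500 82.000
-42.000 11.500 90.000
-50.000 -0.500 117.000
-42.000 7.000 96.000
-42.000 7.000 96.000
-42.000 7.000 96.000
-62.000 16.500 77.000
-83.000 21.000 39.000
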